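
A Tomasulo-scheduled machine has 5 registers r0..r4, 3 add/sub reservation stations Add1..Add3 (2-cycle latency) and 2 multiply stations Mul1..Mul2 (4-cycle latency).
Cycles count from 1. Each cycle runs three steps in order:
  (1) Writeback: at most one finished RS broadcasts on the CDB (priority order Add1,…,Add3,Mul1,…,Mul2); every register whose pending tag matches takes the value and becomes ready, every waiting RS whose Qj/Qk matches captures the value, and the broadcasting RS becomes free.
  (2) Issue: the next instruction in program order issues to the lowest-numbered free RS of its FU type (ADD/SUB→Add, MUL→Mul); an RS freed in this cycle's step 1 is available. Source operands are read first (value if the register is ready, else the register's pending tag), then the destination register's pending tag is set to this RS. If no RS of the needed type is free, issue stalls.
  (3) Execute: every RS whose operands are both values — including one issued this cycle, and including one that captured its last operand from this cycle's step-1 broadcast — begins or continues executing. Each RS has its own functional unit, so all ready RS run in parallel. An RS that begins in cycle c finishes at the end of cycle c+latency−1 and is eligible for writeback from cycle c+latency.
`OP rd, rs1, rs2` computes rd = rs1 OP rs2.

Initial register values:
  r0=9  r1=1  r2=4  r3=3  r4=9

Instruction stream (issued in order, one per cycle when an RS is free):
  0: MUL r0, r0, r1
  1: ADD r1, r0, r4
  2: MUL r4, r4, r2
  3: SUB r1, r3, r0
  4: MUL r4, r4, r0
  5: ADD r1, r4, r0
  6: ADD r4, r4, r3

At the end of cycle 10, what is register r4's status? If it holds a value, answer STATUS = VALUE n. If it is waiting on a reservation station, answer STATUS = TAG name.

cycle 1: issue MUL r0<-Mul1 // r0:Mul1,r1:1,r2:4,r3:3,r4:9
cycle 2: issue ADD r1<-Add1 // r0:Mul1,r1:Add1,r2:4,r3:3,r4:9
cycle 3: issue MUL r4<-Mul2 // r0:Mul1,r1:Add1,r2:4,r3:3,r4:Mul2
cycle 4: issue SUB r1<-Add2 // r0:Mul1,r1:Add2,r2:4,r3:3,r4:Mul2
cycle 5: CDB Mul1=9; issue MUL r4<-Mul1 // r0:9,r1:Add2,r2:4,r3:3,r4:Mul1
cycle 6: issue ADD r1<-Add3 // r0:9,r1:Add3,r2:4,r3:3,r4:Mul1
cycle 7: CDB Add1=18; issue ADD r4<-Add1 // r0:9,r1:Add3,r2:4,r3:3,r4:Add1
cycle 8: CDB Add2=-6 // r0:9,r1:Add3,r2:4,r3:3,r4:Add1
cycle 9: CDB Mul2=36 // r0:9,r1:Add3,r2:4,r3:3,r4:Add1
cycle 10: - // r0:9,r1:Add3,r2:4,r3:3,r4:Add1

STATUS = TAG Add1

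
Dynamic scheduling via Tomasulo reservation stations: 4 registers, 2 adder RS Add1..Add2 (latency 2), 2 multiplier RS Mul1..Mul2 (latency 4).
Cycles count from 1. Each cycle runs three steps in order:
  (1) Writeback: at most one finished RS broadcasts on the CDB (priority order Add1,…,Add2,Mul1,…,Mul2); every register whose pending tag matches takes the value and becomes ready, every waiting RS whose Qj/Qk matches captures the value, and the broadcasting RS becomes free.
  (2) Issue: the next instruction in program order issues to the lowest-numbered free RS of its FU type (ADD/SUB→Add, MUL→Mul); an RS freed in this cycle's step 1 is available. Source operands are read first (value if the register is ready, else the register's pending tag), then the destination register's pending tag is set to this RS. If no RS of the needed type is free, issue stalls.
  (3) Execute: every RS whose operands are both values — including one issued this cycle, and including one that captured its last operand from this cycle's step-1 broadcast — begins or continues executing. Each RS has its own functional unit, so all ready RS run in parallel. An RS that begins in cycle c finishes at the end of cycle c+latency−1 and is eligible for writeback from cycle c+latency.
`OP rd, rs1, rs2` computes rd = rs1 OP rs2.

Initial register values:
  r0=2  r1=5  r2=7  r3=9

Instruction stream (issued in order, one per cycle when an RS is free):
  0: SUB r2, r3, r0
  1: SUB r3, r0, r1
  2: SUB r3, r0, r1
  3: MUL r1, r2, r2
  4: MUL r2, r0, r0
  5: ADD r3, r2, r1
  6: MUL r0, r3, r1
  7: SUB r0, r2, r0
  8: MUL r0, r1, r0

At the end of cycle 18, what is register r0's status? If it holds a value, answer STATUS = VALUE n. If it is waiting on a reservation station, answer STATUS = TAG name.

  c1: issue SUB r2<-Add1  regs: r0:2,r1:5,r2:Add1,r3:9
  c2: issue SUB r3<-Add2  regs: r0:2,r1:5,r2:Add1,r3:Add2
  c3: CDB Add1=7; issue SUB r3<-Add1  regs: r0:2,r1:5,r2:7,r3:Add1
  c4: CDB Add2=-3; issue MUL r1<-Mul1  regs: r0:2,r1:Mul1,r2:7,r3:Add1
  c5: CDB Add1=-3; issue MUL r2<-Mul2  regs: r0:2,r1:Mul1,r2:Mul2,r3:-3
  c6: issue ADD r3<-Add1  regs: r0:2,r1:Mul1,r2:Mul2,r3:Add1
  c7: stall  regs: r0:2,r1:Mul1,r2:Mul2,r3:Add1
  c8: CDB Mul1=49; issue MUL r0<-Mul1  regs: r0:Mul1,r1:49,r2:Mul2,r3:Add1
  c9: CDB Mul2=4; issue SUB r0<-Add2  regs: r0:Add2,r1:49,r2:4,r3:Add1
  c10: issue MUL r0<-Mul2  regs: r0:Mul2,r1:49,r2:4,r3:Add1
  c11: CDB Add1=53  regs: r0:Mul2,r1:49,r2:4,r3:53
  c12: -  regs: r0:Mul2,r1:49,r2:4,r3:53
  c13: -  regs: r0:Mul2,r1:49,r2:4,r3:53
  c14: -  regs: r0:Mul2,r1:49,r2:4,r3:53
  c15: CDB Mul1=2597  regs: r0:Mul2,r1:49,r2:4,r3:53
  c16: -  regs: r0:Mul2,r1:49,r2:4,r3:53
  c17: CDB Add2=-2593  regs: r0:Mul2,r1:49,r2:4,r3:53
  c18: -  regs: r0:Mul2,r1:49,r2:4,r3:53

STATUS = TAG Mul2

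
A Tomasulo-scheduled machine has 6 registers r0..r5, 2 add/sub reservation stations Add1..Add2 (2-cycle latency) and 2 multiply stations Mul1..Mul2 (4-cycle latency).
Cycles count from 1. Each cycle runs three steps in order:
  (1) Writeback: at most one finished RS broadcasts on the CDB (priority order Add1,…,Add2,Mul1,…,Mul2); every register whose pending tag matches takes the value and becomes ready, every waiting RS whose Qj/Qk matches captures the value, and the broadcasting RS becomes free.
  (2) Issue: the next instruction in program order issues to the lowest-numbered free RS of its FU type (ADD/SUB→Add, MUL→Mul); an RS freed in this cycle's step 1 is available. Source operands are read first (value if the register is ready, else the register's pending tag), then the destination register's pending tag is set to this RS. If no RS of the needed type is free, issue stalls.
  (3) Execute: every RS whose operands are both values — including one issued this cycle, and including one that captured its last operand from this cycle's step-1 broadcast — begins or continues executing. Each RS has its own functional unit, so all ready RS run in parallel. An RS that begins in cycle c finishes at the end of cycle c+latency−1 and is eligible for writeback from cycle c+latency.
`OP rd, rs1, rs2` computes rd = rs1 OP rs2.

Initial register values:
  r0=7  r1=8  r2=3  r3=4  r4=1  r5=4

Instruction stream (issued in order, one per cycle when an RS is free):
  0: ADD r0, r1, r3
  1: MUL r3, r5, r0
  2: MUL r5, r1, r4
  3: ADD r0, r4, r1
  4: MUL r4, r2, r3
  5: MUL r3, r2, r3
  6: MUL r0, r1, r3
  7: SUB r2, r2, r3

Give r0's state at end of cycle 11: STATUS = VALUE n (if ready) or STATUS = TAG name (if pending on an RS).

  c1: issue ADD r0<-Add1  regs: r0:Add1,r1:8,r2:3,r3:4,r4:1,r5:4
  c2: issue MUL r3<-Mul1  regs: r0:Add1,r1:8,r2:3,r3:Mul1,r4:1,r5:4
  c3: CDB Add1=12; issue MUL r5<-Mul2  regs: r0:12,r1:8,r2:3,r3:Mul1,r4:1,r5:Mul2
  c4: issue ADD r0<-Add1  regs: r0:Add1,r1:8,r2:3,r3:Mul1,r4:1,r5:Mul2
  c5: stall  regs: r0:Add1,r1:8,r2:3,r3:Mul1,r4:1,r5:Mul2
  c6: CDB Add1=9; stall  regs: r0:9,r1:8,r2:3,r3:Mul1,r4:1,r5:Mul2
  c7: CDB Mul1=48; issue MUL r4<-Mul1  regs: r0:9,r1:8,r2:3,r3:48,r4:Mul1,r5:Mul2
  c8: CDB Mul2=8; issue MUL r3<-Mul2  regs: r0:9,r1:8,r2:3,r3:Mul2,r4:Mul1,r5:8
  c9: stall  regs: r0:9,r1:8,r2:3,r3:Mul2,r4:Mul1,r5:8
  c10: stall  regs: r0:9,r1:8,r2:3,r3:Mul2,r4:Mul1,r5:8
  c11: CDB Mul1=144; issue MUL r0<-Mul1  regs: r0:Mul1,r1:8,r2:3,r3:Mul2,r4:144,r5:8

STATUS = TAG Mul1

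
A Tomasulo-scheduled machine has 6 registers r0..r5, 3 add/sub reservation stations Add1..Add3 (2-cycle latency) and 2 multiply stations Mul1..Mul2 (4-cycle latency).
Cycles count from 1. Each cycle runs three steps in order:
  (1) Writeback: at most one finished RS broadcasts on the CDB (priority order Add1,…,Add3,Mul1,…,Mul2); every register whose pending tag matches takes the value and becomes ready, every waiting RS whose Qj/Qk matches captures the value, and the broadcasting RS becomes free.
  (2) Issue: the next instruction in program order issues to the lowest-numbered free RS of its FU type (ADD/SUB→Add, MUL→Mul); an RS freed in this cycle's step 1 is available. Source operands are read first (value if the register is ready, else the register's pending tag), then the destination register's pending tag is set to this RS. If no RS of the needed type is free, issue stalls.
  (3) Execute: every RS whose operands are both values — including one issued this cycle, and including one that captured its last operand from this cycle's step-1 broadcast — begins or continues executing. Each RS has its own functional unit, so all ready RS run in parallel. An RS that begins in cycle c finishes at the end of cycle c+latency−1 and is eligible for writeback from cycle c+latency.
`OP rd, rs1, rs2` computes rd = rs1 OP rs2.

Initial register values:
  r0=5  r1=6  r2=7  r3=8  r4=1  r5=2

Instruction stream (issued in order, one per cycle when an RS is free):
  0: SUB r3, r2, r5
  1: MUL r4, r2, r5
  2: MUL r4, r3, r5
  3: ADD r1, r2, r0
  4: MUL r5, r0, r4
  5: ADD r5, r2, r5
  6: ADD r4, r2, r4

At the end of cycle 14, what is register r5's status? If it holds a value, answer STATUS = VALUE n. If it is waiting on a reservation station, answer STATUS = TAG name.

  c1: issue SUB r3<-Add1  regs: r0:5,r1:6,r2:7,r3:Add1,r4:1,r5:2
  c2: issue MUL r4<-Mul1  regs: r0:5,r1:6,r2:7,r3:Add1,r4:Mul1,r5:2
  c3: CDB Add1=5; issue MUL r4<-Mul2  regs: r0:5,r1:6,r2:7,r3:5,r4:Mul2,r5:2
  c4: issue ADD r1<-Add1  regs: r0:5,r1:Add1,r2:7,r3:5,r4:Mul2,r5:2
  c5: stall  regs: r0:5,r1:Add1,r2:7,r3:5,r4:Mul2,r5:2
  c6: CDB Add1=12; stall  regs: r0:5,r1:12,r2:7,r3:5,r4:Mul2,r5:2
  c7: CDB Mul1=14; issue MUL r5<-Mul1  regs: r0:5,r1:12,r2:7,r3:5,r4:Mul2,r5:Mul1
  c8: CDB Mul2=10; issue ADD r5<-Add1  regs: r0:5,r1:12,r2:7,r3:5,r4:10,r5:Add1
  c9: issue ADD r4<-Add2  regs: r0:5,r1:12,r2:7,r3:5,r4:Add2,r5:Add1
  c10: -  regs: r0:5,r1:12,r2:7,r3:5,r4:Add2,r5:Add1
  c11: CDB Add2=17  regs: r0:5,r1:12,r2:7,r3:5,r4:17,r5:Add1
  c12: CDB Mul1=50  regs: r0:5,r1:12,r2:7,r3:5,r4:17,r5:Add1
  c13: -  regs: r0:5,r1:12,r2:7,r3:5,r4:17,r5:Add1
  c14: CDB Add1=57  regs: r0:5,r1:12,r2:7,r3:5,r4:17,r5:57

STATUS = VALUE 57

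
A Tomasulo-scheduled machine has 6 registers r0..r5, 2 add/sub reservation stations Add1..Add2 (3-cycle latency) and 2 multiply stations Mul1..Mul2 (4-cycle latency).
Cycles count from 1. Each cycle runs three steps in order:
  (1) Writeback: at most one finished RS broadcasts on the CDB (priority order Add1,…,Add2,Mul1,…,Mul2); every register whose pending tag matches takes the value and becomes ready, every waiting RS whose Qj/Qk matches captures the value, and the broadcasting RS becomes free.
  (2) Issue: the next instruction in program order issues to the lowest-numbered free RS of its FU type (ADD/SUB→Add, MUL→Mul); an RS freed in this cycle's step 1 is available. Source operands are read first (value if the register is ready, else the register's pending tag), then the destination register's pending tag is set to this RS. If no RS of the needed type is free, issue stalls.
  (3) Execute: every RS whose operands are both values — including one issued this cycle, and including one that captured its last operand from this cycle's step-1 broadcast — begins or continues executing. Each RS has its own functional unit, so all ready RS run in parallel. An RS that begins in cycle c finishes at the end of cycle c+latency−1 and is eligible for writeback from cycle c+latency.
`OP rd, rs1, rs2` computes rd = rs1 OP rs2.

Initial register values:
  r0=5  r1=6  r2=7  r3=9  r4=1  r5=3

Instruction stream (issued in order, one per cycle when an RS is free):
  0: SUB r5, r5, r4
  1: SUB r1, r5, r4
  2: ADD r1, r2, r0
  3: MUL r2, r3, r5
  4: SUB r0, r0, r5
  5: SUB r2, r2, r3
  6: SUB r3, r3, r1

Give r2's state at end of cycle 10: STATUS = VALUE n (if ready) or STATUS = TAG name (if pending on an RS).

cycle 1: issue SUB r5<-Add1 // r0:5,r1:6,r2:7,r3:9,r4:1,r5:Add1
cycle 2: issue SUB r1<-Add2 // r0:5,r1:Add2,r2:7,r3:9,r4:1,r5:Add1
cycle 3: stall // r0:5,r1:Add2,r2:7,r3:9,r4:1,r5:Add1
cycle 4: CDB Add1=2; issue ADD r1<-Add1 // r0:5,r1:Add1,r2:7,r3:9,r4:1,r5:2
cycle 5: issue MUL r2<-Mul1 // r0:5,r1:Add1,r2:Mul1,r3:9,r4:1,r5:2
cycle 6: stall // r0:5,r1:Add1,r2:Mul1,r3:9,r4:1,r5:2
cycle 7: CDB Add1=12; issue SUB r0<-Add1 // r0:Add1,r1:12,r2:Mul1,r3:9,r4:1,r5:2
cycle 8: CDB Add2=1; issue SUB r2<-Add2 // r0:Add1,r1:12,r2:Add2,r3:9,r4:1,r5:2
cycle 9: CDB Mul1=18; stall // r0:Add1,r1:12,r2:Add2,r3:9,r4:1,r5:2
cycle 10: CDB Add1=3; issue SUB r3<-Add1 // r0:3,r1:12,r2:Add2,r3:Add1,r4:1,r5:2

STATUS = TAG Add2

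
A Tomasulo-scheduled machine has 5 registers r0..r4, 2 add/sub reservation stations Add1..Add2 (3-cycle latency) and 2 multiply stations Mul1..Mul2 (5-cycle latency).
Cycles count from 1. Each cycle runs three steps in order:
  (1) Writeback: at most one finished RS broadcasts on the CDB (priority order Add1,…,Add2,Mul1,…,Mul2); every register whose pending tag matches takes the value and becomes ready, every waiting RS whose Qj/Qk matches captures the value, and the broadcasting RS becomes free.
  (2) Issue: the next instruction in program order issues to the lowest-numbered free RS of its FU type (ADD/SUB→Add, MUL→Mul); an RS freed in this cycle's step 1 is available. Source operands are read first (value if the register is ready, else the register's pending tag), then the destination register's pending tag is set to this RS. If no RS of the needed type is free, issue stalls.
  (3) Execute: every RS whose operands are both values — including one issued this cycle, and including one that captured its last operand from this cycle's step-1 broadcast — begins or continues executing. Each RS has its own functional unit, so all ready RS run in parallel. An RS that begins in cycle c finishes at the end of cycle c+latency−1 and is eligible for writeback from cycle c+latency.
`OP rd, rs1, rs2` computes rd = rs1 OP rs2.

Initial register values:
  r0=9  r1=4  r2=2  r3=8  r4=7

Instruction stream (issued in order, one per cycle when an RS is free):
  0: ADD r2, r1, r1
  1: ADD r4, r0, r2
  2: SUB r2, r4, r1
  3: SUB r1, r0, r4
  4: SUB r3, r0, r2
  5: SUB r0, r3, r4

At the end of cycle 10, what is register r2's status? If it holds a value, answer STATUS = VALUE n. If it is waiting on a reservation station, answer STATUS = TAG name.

c1: issue ADD r2<-Add1 | r0:9,r1:4,r2:Add1,r3:8,r4:7
c2: issue ADD r4<-Add2 | r0:9,r1:4,r2:Add1,r3:8,r4:Add2
c3: stall | r0:9,r1:4,r2:Add1,r3:8,r4:Add2
c4: CDB Add1=8; issue SUB r2<-Add1 | r0:9,r1:4,r2:Add1,r3:8,r4:Add2
c5: stall | r0:9,r1:4,r2:Add1,r3:8,r4:Add2
c6: stall | r0:9,r1:4,r2:Add1,r3:8,r4:Add2
c7: CDB Add2=17; issue SUB r1<-Add2 | r0:9,r1:Add2,r2:Add1,r3:8,r4:17
c8: stall | r0:9,r1:Add2,r2:Add1,r3:8,r4:17
c9: stall | r0:9,r1:Add2,r2:Add1,r3:8,r4:17
c10: CDB Add1=13; issue SUB r3<-Add1 | r0:9,r1:Add2,r2:13,r3:Add1,r4:17

STATUS = VALUE 13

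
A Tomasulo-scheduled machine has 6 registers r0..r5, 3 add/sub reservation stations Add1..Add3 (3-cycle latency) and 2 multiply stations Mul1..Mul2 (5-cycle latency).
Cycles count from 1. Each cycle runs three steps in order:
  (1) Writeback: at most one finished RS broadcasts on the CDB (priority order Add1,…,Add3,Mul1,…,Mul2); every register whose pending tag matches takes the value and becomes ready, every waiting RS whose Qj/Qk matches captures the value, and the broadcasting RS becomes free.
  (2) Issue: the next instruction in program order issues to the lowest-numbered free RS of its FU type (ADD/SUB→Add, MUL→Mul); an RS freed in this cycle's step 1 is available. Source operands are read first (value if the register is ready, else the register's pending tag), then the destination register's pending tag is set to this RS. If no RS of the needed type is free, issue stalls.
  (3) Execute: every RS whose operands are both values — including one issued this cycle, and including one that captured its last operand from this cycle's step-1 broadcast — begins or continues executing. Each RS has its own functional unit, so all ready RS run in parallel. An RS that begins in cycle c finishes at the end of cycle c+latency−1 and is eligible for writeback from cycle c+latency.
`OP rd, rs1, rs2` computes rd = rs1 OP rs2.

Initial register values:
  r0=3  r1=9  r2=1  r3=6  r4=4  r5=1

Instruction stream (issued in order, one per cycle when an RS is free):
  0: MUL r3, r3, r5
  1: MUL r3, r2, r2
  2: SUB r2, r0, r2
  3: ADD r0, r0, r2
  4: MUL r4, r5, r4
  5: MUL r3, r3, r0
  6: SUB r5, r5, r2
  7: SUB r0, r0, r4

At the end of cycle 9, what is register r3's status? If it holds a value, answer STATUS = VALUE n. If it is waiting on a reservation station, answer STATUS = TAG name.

  c1: issue MUL r3<-Mul1  regs: r0:3,r1:9,r2:1,r3:Mul1,r4:4,r5:1
  c2: issue MUL r3<-Mul2  regs: r0:3,r1:9,r2:1,r3:Mul2,r4:4,r5:1
  c3: issue SUB r2<-Add1  regs: r0:3,r1:9,r2:Add1,r3:Mul2,r4:4,r5:1
  c4: issue ADD r0<-Add2  regs: r0:Add2,r1:9,r2:Add1,r3:Mul2,r4:4,r5:1
  c5: stall  regs: r0:Add2,r1:9,r2:Add1,r3:Mul2,r4:4,r5:1
  c6: CDB Add1=2; stall  regs: r0:Add2,r1:9,r2:2,r3:Mul2,r4:4,r5:1
  c7: CDB Mul1=6; issue MUL r4<-Mul1  regs: r0:Add2,r1:9,r2:2,r3:Mul2,r4:Mul1,r5:1
  c8: CDB Mul2=1; issue MUL r3<-Mul2  regs: r0:Add2,r1:9,r2:2,r3:Mul2,r4:Mul1,r5:1
  c9: CDB Add2=5; issue SUB r5<-Add1  regs: r0:5,r1:9,r2:2,r3:Mul2,r4:Mul1,r5:Add1

STATUS = TAG Mul2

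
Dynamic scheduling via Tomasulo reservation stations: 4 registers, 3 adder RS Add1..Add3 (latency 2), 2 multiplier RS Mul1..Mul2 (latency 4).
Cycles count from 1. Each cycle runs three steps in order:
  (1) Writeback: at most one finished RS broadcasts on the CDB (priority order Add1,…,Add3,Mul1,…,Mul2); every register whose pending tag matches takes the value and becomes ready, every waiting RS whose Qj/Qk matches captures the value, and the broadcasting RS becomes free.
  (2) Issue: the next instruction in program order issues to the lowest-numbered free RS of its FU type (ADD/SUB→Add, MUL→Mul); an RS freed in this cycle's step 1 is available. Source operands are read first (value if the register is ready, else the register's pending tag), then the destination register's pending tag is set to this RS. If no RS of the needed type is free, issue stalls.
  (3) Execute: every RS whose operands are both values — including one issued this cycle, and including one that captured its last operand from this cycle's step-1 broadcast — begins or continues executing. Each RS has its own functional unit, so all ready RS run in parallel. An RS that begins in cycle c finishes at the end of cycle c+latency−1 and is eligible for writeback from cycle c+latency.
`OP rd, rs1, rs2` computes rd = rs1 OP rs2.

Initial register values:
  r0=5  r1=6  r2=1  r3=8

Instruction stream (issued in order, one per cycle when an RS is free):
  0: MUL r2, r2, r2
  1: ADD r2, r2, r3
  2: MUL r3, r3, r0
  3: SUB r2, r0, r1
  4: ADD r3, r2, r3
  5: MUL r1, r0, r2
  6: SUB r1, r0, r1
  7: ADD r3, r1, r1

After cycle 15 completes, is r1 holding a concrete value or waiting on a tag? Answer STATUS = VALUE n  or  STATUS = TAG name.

c1: issue MUL r2<-Mul1 | r0:5,r1:6,r2:Mul1,r3:8
c2: issue ADD r2<-Add1 | r0:5,r1:6,r2:Add1,r3:8
c3: issue MUL r3<-Mul2 | r0:5,r1:6,r2:Add1,r3:Mul2
c4: issue SUB r2<-Add2 | r0:5,r1:6,r2:Add2,r3:Mul2
c5: CDB Mul1=1; issue ADD r3<-Add3 | r0:5,r1:6,r2:Add2,r3:Add3
c6: CDB Add2=-1; issue MUL r1<-Mul1 | r0:5,r1:Mul1,r2:-1,r3:Add3
c7: CDB Add1=9; issue SUB r1<-Add1 | r0:5,r1:Add1,r2:-1,r3:Add3
c8: CDB Mul2=40; issue ADD r3<-Add2 | r0:5,r1:Add1,r2:-1,r3:Add2
c9: - | r0:5,r1:Add1,r2:-1,r3:Add2
c10: CDB Add3=39 | r0:5,r1:Add1,r2:-1,r3:Add2
c11: CDB Mul1=-5 | r0:5,r1:Add1,r2:-1,r3:Add2
c12: - | r0:5,r1:Add1,r2:-1,r3:Add2
c13: CDB Add1=10 | r0:5,r1:10,r2:-1,r3:Add2
c14: - | r0:5,r1:10,r2:-1,r3:Add2
c15: CDB Add2=20 | r0:5,r1:10,r2:-1,r3:20

STATUS = VALUE 10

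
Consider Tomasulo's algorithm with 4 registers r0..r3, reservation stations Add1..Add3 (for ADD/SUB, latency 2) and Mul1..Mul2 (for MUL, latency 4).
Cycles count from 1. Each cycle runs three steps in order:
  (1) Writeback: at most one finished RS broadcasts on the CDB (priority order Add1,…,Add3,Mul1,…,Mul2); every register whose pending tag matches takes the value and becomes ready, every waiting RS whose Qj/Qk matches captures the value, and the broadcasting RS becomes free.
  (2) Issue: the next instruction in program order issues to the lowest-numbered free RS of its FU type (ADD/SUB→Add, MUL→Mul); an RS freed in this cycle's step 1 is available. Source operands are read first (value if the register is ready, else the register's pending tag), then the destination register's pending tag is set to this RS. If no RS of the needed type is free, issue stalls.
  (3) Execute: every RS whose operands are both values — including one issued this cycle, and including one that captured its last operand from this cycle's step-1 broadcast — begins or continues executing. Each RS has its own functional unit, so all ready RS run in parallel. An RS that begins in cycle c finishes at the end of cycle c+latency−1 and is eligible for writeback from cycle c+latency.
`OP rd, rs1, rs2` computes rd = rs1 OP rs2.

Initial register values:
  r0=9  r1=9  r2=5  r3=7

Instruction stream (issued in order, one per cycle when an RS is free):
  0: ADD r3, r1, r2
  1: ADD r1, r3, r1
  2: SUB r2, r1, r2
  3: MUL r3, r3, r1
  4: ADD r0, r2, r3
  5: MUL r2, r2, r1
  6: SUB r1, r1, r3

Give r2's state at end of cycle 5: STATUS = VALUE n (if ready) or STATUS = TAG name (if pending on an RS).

STATUS = TAG Add1

  c1: issue ADD r3<-Add1  regs: r0:9,r1:9,r2:5,r3:Add1
  c2: issue ADD r1<-Add2  regs: r0:9,r1:Add2,r2:5,r3:Add1
  c3: CDB Add1=14; issue SUB r2<-Add1  regs: r0:9,r1:Add2,r2:Add1,r3:14
  c4: issue MUL r3<-Mul1  regs: r0:9,r1:Add2,r2:Add1,r3:Mul1
  c5: CDB Add2=23; issue ADD r0<-Add2  regs: r0:Add2,r1:23,r2:Add1,r3:Mul1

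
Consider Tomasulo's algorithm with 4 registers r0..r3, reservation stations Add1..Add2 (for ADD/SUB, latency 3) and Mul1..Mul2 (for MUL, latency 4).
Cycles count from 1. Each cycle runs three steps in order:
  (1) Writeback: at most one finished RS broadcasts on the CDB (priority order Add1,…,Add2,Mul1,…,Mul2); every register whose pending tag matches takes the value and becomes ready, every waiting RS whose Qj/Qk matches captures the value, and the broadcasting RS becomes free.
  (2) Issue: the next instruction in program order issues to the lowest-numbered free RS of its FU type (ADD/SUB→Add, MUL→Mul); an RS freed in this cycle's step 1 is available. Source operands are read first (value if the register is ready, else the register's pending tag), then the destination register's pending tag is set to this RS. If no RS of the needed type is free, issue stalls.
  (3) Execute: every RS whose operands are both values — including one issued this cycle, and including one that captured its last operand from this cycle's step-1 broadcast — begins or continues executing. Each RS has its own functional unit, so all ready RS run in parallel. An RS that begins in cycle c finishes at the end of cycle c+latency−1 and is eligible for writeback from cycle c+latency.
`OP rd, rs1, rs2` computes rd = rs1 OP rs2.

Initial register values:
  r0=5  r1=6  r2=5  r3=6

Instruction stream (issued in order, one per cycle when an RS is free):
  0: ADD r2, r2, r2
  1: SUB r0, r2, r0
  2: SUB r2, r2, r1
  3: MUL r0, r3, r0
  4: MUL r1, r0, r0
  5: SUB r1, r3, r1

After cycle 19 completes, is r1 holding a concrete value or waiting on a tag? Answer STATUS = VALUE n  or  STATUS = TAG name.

cycle 1: issue ADD r2<-Add1 // r0:5,r1:6,r2:Add1,r3:6
cycle 2: issue SUB r0<-Add2 // r0:Add2,r1:6,r2:Add1,r3:6
cycle 3: stall // r0:Add2,r1:6,r2:Add1,r3:6
cycle 4: CDB Add1=10; issue SUB r2<-Add1 // r0:Add2,r1:6,r2:Add1,r3:6
cycle 5: issue MUL r0<-Mul1 // r0:Mul1,r1:6,r2:Add1,r3:6
cycle 6: issue MUL r1<-Mul2 // r0:Mul1,r1:Mul2,r2:Add1,r3:6
cycle 7: CDB Add1=4; issue SUB r1<-Add1 // r0:Mul1,r1:Add1,r2:4,r3:6
cycle 8: CDB Add2=5 // r0:Mul1,r1:Add1,r2:4,r3:6
cycle 9: - // r0:Mul1,r1:Add1,r2:4,r3:6
cycle 10: - // r0:Mul1,r1:Add1,r2:4,r3:6
cycle 11: - // r0:Mul1,r1:Add1,r2:4,r3:6
cycle 12: CDB Mul1=30 // r0:30,r1:Add1,r2:4,r3:6
cycle 13: - // r0:30,r1:Add1,r2:4,r3:6
cycle 14: - // r0:30,r1:Add1,r2:4,r3:6
cycle 15: - // r0:30,r1:Add1,r2:4,r3:6
cycle 16: CDB Mul2=900 // r0:30,r1:Add1,r2:4,r3:6
cycle 17: - // r0:30,r1:Add1,r2:4,r3:6
cycle 18: - // r0:30,r1:Add1,r2:4,r3:6
cycle 19: CDB Add1=-894 // r0:30,r1:-894,r2:4,r3:6

STATUS = VALUE -894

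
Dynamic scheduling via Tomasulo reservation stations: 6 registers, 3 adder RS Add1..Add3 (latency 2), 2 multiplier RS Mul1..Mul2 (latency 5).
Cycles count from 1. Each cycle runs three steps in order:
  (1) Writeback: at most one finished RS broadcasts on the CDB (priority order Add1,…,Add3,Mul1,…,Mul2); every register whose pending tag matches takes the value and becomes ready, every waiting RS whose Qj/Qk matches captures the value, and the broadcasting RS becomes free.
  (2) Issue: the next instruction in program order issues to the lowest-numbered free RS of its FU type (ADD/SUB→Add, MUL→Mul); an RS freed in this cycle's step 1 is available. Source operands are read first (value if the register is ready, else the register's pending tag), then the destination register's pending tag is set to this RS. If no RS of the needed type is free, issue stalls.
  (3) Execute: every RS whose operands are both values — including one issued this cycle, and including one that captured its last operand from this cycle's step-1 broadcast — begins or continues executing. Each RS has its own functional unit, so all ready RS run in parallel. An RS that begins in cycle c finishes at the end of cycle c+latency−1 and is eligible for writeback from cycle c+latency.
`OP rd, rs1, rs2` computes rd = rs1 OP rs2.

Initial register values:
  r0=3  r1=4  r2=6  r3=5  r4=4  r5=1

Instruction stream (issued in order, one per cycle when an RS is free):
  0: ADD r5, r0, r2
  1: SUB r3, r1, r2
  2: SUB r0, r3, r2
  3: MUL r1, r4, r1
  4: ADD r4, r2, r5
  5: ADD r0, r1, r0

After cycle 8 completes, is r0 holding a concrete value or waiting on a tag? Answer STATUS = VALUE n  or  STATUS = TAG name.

cycle 1: issue ADD r5<-Add1 // r0:3,r1:4,r2:6,r3:5,r4:4,r5:Add1
cycle 2: issue SUB r3<-Add2 // r0:3,r1:4,r2:6,r3:Add2,r4:4,r5:Add1
cycle 3: CDB Add1=9; issue SUB r0<-Add1 // r0:Add1,r1:4,r2:6,r3:Add2,r4:4,r5:9
cycle 4: CDB Add2=-2; issue MUL r1<-Mul1 // r0:Add1,r1:Mul1,r2:6,r3:-2,r4:4,r5:9
cycle 5: issue ADD r4<-Add2 // r0:Add1,r1:Mul1,r2:6,r3:-2,r4:Add2,r5:9
cycle 6: CDB Add1=-8; issue ADD r0<-Add1 // r0:Add1,r1:Mul1,r2:6,r3:-2,r4:Add2,r5:9
cycle 7: CDB Add2=15 // r0:Add1,r1:Mul1,r2:6,r3:-2,r4:15,r5:9
cycle 8: - // r0:Add1,r1:Mul1,r2:6,r3:-2,r4:15,r5:9

STATUS = TAG Add1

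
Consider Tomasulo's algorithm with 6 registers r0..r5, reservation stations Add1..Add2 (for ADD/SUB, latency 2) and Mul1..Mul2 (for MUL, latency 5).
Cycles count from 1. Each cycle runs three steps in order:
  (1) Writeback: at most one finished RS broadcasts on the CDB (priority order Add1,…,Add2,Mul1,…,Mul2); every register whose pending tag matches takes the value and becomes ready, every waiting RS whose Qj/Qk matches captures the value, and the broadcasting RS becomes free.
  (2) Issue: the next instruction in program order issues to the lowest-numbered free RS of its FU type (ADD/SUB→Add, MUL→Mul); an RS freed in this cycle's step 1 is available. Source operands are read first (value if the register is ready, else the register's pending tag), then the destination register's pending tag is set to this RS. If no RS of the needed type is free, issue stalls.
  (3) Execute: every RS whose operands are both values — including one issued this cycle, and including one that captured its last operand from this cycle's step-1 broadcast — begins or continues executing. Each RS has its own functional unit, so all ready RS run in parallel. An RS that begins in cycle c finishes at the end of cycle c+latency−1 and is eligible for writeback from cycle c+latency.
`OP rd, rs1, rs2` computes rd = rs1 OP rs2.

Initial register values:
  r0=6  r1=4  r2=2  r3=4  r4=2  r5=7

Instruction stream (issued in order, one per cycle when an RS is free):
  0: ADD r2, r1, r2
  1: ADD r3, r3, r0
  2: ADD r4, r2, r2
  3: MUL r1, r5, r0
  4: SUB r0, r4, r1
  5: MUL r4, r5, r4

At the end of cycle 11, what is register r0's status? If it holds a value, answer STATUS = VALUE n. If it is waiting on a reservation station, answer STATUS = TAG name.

c1: issue ADD r2<-Add1 | r0:6,r1:4,r2:Add1,r3:4,r4:2,r5:7
c2: issue ADD r3<-Add2 | r0:6,r1:4,r2:Add1,r3:Add2,r4:2,r5:7
c3: CDB Add1=6; issue ADD r4<-Add1 | r0:6,r1:4,r2:6,r3:Add2,r4:Add1,r5:7
c4: CDB Add2=10; issue MUL r1<-Mul1 | r0:6,r1:Mul1,r2:6,r3:10,r4:Add1,r5:7
c5: CDB Add1=12; issue SUB r0<-Add1 | r0:Add1,r1:Mul1,r2:6,r3:10,r4:12,r5:7
c6: issue MUL r4<-Mul2 | r0:Add1,r1:Mul1,r2:6,r3:10,r4:Mul2,r5:7
c7: - | r0:Add1,r1:Mul1,r2:6,r3:10,r4:Mul2,r5:7
c8: - | r0:Add1,r1:Mul1,r2:6,r3:10,r4:Mul2,r5:7
c9: CDB Mul1=42 | r0:Add1,r1:42,r2:6,r3:10,r4:Mul2,r5:7
c10: - | r0:Add1,r1:42,r2:6,r3:10,r4:Mul2,r5:7
c11: CDB Add1=-30 | r0:-30,r1:42,r2:6,r3:10,r4:Mul2,r5:7

STATUS = VALUE -30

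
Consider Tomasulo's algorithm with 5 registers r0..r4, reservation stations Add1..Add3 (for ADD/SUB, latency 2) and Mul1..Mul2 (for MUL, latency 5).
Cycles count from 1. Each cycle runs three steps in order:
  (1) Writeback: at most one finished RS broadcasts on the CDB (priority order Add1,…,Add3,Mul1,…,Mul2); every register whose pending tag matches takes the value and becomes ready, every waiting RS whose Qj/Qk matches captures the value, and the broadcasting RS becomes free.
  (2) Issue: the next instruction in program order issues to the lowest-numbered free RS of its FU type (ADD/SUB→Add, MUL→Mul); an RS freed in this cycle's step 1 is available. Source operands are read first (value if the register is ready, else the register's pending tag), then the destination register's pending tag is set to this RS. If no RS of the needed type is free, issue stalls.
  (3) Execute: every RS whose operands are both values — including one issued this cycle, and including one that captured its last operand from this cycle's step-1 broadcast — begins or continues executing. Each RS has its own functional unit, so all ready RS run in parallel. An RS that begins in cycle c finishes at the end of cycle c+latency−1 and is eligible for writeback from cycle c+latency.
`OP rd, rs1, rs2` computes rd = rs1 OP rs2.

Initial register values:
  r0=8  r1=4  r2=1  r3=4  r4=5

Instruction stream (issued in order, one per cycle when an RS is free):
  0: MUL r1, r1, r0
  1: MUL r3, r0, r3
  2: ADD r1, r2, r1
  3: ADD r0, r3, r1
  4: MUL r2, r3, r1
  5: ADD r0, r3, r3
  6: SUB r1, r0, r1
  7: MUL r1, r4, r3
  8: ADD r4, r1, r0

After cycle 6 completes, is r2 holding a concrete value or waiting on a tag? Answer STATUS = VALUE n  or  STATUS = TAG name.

STATUS = TAG Mul1

cycle 1: issue MUL r1<-Mul1 // r0:8,r1:Mul1,r2:1,r3:4,r4:5
cycle 2: issue MUL r3<-Mul2 // r0:8,r1:Mul1,r2:1,r3:Mul2,r4:5
cycle 3: issue ADD r1<-Add1 // r0:8,r1:Add1,r2:1,r3:Mul2,r4:5
cycle 4: issue ADD r0<-Add2 // r0:Add2,r1:Add1,r2:1,r3:Mul2,r4:5
cycle 5: stall // r0:Add2,r1:Add1,r2:1,r3:Mul2,r4:5
cycle 6: CDB Mul1=32; issue MUL r2<-Mul1 // r0:Add2,r1:Add1,r2:Mul1,r3:Mul2,r4:5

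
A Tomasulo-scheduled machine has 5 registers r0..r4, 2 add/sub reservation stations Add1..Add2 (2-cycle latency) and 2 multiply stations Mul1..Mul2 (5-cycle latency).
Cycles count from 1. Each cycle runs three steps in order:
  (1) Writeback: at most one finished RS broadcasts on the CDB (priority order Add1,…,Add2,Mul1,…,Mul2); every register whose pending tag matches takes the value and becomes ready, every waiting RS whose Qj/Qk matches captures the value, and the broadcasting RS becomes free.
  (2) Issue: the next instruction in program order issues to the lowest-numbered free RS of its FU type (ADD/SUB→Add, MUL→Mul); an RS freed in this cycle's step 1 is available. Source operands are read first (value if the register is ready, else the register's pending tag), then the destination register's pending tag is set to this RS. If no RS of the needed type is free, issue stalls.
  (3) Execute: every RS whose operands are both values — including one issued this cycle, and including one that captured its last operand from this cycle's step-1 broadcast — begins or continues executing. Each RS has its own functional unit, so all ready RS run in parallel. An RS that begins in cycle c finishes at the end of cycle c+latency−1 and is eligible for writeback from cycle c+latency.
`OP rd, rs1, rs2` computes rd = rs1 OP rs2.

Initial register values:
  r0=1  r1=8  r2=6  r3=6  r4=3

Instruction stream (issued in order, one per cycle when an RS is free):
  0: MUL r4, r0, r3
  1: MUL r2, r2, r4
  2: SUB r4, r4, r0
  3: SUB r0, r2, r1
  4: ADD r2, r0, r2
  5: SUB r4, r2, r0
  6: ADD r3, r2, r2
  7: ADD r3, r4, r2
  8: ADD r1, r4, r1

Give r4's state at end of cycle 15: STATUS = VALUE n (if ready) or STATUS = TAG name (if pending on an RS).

STATUS = TAG Add2

  c1: issue MUL r4<-Mul1  regs: r0:1,r1:8,r2:6,r3:6,r4:Mul1
  c2: issue MUL r2<-Mul2  regs: r0:1,r1:8,r2:Mul2,r3:6,r4:Mul1
  c3: issue SUB r4<-Add1  regs: r0:1,r1:8,r2:Mul2,r3:6,r4:Add1
  c4: issue SUB r0<-Add2  regs: r0:Add2,r1:8,r2:Mul2,r3:6,r4:Add1
  c5: stall  regs: r0:Add2,r1:8,r2:Mul2,r3:6,r4:Add1
  c6: CDB Mul1=6; stall  regs: r0:Add2,r1:8,r2:Mul2,r3:6,r4:Add1
  c7: stall  regs: r0:Add2,r1:8,r2:Mul2,r3:6,r4:Add1
  c8: CDB Add1=5; issue ADD r2<-Add1  regs: r0:Add2,r1:8,r2:Add1,r3:6,r4:5
  c9: stall  regs: r0:Add2,r1:8,r2:Add1,r3:6,r4:5
  c10: stall  regs: r0:Add2,r1:8,r2:Add1,r3:6,r4:5
  c11: CDB Mul2=36; stall  regs: r0:Add2,r1:8,r2:Add1,r3:6,r4:5
  c12: stall  regs: r0:Add2,r1:8,r2:Add1,r3:6,r4:5
  c13: CDB Add2=28; issue SUB r4<-Add2  regs: r0:28,r1:8,r2:Add1,r3:6,r4:Add2
  c14: stall  regs: r0:28,r1:8,r2:Add1,r3:6,r4:Add2
  c15: CDB Add1=64; issue ADD r3<-Add1  regs: r0:28,r1:8,r2:64,r3:Add1,r4:Add2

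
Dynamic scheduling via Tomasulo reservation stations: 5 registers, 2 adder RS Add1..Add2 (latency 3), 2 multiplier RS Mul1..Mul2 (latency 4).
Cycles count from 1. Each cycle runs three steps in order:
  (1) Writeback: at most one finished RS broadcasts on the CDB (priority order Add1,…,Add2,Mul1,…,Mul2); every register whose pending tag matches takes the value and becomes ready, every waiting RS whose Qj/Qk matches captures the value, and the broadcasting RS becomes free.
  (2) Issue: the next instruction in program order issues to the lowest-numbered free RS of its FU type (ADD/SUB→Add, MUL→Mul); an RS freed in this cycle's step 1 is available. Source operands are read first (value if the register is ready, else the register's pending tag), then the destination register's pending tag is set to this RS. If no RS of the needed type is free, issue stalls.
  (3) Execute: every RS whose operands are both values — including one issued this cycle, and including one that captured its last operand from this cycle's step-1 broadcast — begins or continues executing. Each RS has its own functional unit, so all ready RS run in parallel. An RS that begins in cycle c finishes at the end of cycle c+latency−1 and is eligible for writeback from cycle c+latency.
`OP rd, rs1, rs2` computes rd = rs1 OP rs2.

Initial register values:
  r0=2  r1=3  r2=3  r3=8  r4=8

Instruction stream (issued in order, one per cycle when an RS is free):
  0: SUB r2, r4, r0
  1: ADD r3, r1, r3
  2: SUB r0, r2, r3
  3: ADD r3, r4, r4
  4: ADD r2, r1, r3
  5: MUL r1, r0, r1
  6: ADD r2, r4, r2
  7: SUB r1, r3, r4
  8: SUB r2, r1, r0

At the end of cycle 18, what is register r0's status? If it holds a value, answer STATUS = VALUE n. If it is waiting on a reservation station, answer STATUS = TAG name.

cycle 1: issue SUB r2<-Add1 // r0:2,r1:3,r2:Add1,r3:8,r4:8
cycle 2: issue ADD r3<-Add2 // r0:2,r1:3,r2:Add1,r3:Add2,r4:8
cycle 3: stall // r0:2,r1:3,r2:Add1,r3:Add2,r4:8
cycle 4: CDB Add1=6; issue SUB r0<-Add1 // r0:Add1,r1:3,r2:6,r3:Add2,r4:8
cycle 5: CDB Add2=11; issue ADD r3<-Add2 // r0:Add1,r1:3,r2:6,r3:Add2,r4:8
cycle 6: stall // r0:Add1,r1:3,r2:6,r3:Add2,r4:8
cycle 7: stall // r0:Add1,r1:3,r2:6,r3:Add2,r4:8
cycle 8: CDB Add1=-5; issue ADD r2<-Add1 // r0:-5,r1:3,r2:Add1,r3:Add2,r4:8
cycle 9: CDB Add2=16; issue MUL r1<-Mul1 // r0:-5,r1:Mul1,r2:Add1,r3:16,r4:8
cycle 10: issue ADD r2<-Add2 // r0:-5,r1:Mul1,r2:Add2,r3:16,r4:8
cycle 11: stall // r0:-5,r1:Mul1,r2:Add2,r3:16,r4:8
cycle 12: CDB Add1=19; issue SUB r1<-Add1 // r0:-5,r1:Add1,r2:Add2,r3:16,r4:8
cycle 13: CDB Mul1=-15; stall // r0:-5,r1:Add1,r2:Add2,r3:16,r4:8
cycle 14: stall // r0:-5,r1:Add1,r2:Add2,r3:16,r4:8
cycle 15: CDB Add1=8; issue SUB r2<-Add1 // r0:-5,r1:8,r2:Add1,r3:16,r4:8
cycle 16: CDB Add2=27 // r0:-5,r1:8,r2:Add1,r3:16,r4:8
cycle 17: - // r0:-5,r1:8,r2:Add1,r3:16,r4:8
cycle 18: CDB Add1=13 // r0:-5,r1:8,r2:13,r3:16,r4:8

STATUS = VALUE -5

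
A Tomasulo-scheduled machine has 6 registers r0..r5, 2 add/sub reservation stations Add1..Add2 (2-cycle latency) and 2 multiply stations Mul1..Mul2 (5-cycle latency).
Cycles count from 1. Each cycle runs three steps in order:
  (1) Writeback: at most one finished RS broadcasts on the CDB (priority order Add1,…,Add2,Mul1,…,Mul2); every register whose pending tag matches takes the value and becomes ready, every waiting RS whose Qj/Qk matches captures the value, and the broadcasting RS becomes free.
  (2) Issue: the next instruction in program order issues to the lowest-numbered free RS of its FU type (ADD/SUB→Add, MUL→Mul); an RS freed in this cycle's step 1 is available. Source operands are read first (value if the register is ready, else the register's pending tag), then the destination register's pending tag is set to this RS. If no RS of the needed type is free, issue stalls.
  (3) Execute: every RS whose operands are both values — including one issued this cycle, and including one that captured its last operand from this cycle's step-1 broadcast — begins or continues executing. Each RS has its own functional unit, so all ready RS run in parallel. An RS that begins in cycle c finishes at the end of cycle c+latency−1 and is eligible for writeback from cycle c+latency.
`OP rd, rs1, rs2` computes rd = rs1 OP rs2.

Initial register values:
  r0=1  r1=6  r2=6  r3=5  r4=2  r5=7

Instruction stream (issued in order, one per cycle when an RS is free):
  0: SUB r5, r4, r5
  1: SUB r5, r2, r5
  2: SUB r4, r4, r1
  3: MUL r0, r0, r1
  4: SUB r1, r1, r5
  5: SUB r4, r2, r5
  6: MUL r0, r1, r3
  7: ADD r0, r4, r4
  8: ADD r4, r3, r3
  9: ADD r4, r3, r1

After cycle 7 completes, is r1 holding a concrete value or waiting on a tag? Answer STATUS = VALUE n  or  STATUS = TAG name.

STATUS = TAG Add1

c1: issue SUB r5<-Add1 | r0:1,r1:6,r2:6,r3:5,r4:2,r5:Add1
c2: issue SUB r5<-Add2 | r0:1,r1:6,r2:6,r3:5,r4:2,r5:Add2
c3: CDB Add1=-5; issue SUB r4<-Add1 | r0:1,r1:6,r2:6,r3:5,r4:Add1,r5:Add2
c4: issue MUL r0<-Mul1 | r0:Mul1,r1:6,r2:6,r3:5,r4:Add1,r5:Add2
c5: CDB Add1=-4; issue SUB r1<-Add1 | r0:Mul1,r1:Add1,r2:6,r3:5,r4:-4,r5:Add2
c6: CDB Add2=11; issue SUB r4<-Add2 | r0:Mul1,r1:Add1,r2:6,r3:5,r4:Add2,r5:11
c7: issue MUL r0<-Mul2 | r0:Mul2,r1:Add1,r2:6,r3:5,r4:Add2,r5:11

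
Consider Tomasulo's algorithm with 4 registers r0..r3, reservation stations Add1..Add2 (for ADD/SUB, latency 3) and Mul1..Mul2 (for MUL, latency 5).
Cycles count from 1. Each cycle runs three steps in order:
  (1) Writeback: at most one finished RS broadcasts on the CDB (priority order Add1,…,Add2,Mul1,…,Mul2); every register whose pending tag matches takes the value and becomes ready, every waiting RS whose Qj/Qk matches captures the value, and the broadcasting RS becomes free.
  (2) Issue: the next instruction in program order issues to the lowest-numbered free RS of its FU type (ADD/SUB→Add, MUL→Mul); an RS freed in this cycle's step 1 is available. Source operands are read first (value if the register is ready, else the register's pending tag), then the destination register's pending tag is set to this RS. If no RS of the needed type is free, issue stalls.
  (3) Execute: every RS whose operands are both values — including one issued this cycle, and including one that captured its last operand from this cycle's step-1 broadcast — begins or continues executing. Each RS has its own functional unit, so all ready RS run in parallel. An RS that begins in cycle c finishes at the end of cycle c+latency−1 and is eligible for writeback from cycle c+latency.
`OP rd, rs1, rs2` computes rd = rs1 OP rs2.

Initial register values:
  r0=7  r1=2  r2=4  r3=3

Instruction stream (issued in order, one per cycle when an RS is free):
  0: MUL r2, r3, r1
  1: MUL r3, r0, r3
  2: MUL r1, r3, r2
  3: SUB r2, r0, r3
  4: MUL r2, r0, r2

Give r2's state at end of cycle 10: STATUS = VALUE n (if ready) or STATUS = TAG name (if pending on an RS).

STATUS = TAG Mul2

  c1: issue MUL r2<-Mul1  regs: r0:7,r1:2,r2:Mul1,r3:3
  c2: issue MUL r3<-Mul2  regs: r0:7,r1:2,r2:Mul1,r3:Mul2
  c3: stall  regs: r0:7,r1:2,r2:Mul1,r3:Mul2
  c4: stall  regs: r0:7,r1:2,r2:Mul1,r3:Mul2
  c5: stall  regs: r0:7,r1:2,r2:Mul1,r3:Mul2
  c6: CDB Mul1=6; issue MUL r1<-Mul1  regs: r0:7,r1:Mul1,r2:6,r3:Mul2
  c7: CDB Mul2=21; issue SUB r2<-Add1  regs: r0:7,r1:Mul1,r2:Add1,r3:21
  c8: issue MUL r2<-Mul2  regs: r0:7,r1:Mul1,r2:Mul2,r3:21
  c9: -  regs: r0:7,r1:Mul1,r2:Mul2,r3:21
  c10: CDB Add1=-14  regs: r0:7,r1:Mul1,r2:Mul2,r3:21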